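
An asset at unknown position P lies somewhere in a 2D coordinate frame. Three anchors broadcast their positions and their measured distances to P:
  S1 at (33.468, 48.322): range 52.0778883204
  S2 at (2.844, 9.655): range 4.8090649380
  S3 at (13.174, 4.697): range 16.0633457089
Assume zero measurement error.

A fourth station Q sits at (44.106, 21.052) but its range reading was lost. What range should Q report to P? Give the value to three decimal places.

eq1: (x − 33.468)² + (y − 48.322)² = 52.0778883204²
eq2: (x − 2.844)² + (y − 9.655)² = 4.8090649380²
eq3: (x − 13.174)² + (y − 4.697)² = 16.0633457089²
eq2−eq1, eq2−eq3 (x²,y² cancel):
  61.248·x + 77.334·y = 664.836001
  20.660·x − 9.916·y = -140.595246
det = 61.248·-9.916 − 77.334·20.660 = -2205.055608
x = (664.836001·-9.916 − 77.334·-140.595246) / -2205.055608 = -1.941121
y = (61.248·-140.595246 − 664.836001·20.660) / -2205.055608 = 10.134297
|P − Q| = √((-1.941121 − 44.106)² + (10.134297 − 21.052)²) = 47.323710

47.324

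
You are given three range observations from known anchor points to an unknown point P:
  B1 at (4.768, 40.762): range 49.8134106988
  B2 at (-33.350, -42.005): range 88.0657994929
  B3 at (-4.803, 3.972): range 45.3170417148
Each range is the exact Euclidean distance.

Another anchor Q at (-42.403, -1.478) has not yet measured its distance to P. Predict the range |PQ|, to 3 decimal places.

eq1: (x − 4.768)² + (y − 40.762)² = 49.8134106988²
eq2: (x + 33.350)² + (y + 42.005)² = 88.0657994929²
eq3: (x + 4.803)² + (y − 3.972)² = 45.3170417148²
eq3−eq2, eq3−eq1 (x²,y² cancel):
  -57.094·x − 91.954·y = -2864.153839
  19.142·x + 73.580·y = 1217.687259
det = -57.094·73.580 − -91.954·19.142 = -2440.793052
x = (-2864.153839·73.580 − -91.954·1217.687259) / -2440.793052 = 40.467677
y = (-57.094·1217.687259 − -2864.153839·19.142) / -2440.793052 = 6.021405
|P − Q| = √((40.467677 − -42.403)² + (6.021405 − -1.478)²) = 83.209316

83.209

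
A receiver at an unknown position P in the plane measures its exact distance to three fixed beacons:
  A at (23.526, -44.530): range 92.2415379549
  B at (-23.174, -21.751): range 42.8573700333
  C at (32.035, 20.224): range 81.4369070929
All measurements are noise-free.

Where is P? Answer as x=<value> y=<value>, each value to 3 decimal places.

eq1: (x − 23.526)² + (y + 44.530)² = 92.2415379549²
eq2: (x + 23.174)² + (y + 21.751)² = 42.8573700333²
eq3: (x − 32.035)² + (y − 20.224)² = 81.4369070929²
eq1−eq2, eq1−eq3 (x²,y² cancel):
  -93.400·x + 45.558·y = 5145.493859
  17.018·x + 129.508·y = 775.389312
det = -93.400·129.508 − 45.558·17.018 = -12871.353244
x = (5145.493859·129.508 − 45.558·775.389312) / -12871.353244 = -49.028056
y = (-93.400·775.389312 − 5145.493859·17.018) / -12871.353244 = 12.429725

x=-49.028 y=12.430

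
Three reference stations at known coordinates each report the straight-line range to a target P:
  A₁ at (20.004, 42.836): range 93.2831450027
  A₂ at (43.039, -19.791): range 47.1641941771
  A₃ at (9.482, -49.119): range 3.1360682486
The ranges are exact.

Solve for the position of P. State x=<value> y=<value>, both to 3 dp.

x=6.363 y=-49.444

eq1: (x − 20.004)² + (y − 42.836)² = 93.2831450027²
eq2: (x − 43.039)² + (y + 19.791)² = 47.1641941771²
eq3: (x − 9.482)² + (y + 49.119)² = 3.1360682486²
eq3−eq1, eq3−eq2 (x²,y² cancel):
  21.044·x + 183.910·y = -8959.411791
  67.114·x + 58.656·y = -2473.171571
det = 21.044·58.656 − 183.910·67.114 = -11108.578876
x = (-8959.411791·58.656 − 183.910·-2473.171571) / -11108.578876 = 6.362855
y = (21.044·-2473.171571 − -8959.411791·67.114) / -11108.578876 = -49.444357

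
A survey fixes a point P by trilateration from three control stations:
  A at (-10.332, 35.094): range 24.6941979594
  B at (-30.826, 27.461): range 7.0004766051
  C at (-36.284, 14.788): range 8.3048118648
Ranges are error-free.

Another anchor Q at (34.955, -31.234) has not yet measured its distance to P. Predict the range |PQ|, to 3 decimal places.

eq1: (x + 10.332)² + (y − 35.094)² = 24.6941979594²
eq2: (x + 30.826)² + (y − 27.461)² = 7.0004766051²
eq3: (x + 36.284)² + (y − 14.788)² = 8.3048118648²
eq2−eq1, eq2−eq3 (x²,y² cancel):
  40.988·x + 15.266·y = -926.806477
  -10.916·x − 25.346·y = -189.098424
det = 40.988·-25.346 − 15.266·-10.916 = -872.238192
x = (-926.806477·-25.346 − 15.266·-189.098424) / -872.238192 = -30.241296
y = (40.988·-189.098424 − -926.806477·-10.916) / -872.238192 = 20.484984
|P − Q| = √((-30.241296 − 34.955)² + (20.484984 − -31.234)²) = 83.219051

83.219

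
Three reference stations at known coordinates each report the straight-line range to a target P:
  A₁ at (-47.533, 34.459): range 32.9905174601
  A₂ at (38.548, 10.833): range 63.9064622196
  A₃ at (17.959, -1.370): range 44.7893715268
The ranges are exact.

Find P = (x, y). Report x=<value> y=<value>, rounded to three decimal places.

eq1: (x + 47.533)² + (y − 34.459)² = 32.9905174601²
eq2: (x − 38.548)² + (y − 10.833)² = 63.9064622196²
eq3: (x − 17.959)² + (y + 1.370)² = 44.7893715268²
eq3−eq1, eq3−eq2 (x²,y² cancel):
  -130.984·x + 71.658·y = 4040.119748
  41.178·x + 24.406·y = -799.048500
det = -130.984·24.406 − 71.658·41.178 = -6147.528628
x = (4040.119748·24.406 − 71.658·-799.048500) / -6147.528628 = -25.353502
y = (-130.984·-799.048500 − 4040.119748·41.178) / -6147.528628 = 10.036795

x=-25.354 y=10.037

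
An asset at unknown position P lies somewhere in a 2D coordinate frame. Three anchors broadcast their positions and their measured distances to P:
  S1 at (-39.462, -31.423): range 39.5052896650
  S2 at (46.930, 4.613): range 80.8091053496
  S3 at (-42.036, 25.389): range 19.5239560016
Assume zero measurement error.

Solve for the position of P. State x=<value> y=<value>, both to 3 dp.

x=-33.821 y=7.677

eq1: (x + 39.462)² + (y + 31.423)² = 39.5052896650²
eq2: (x − 46.930)² + (y − 4.613)² = 80.8091053496²
eq3: (x + 42.036)² + (y − 25.389)² = 19.5239560016²
eq2−eq3, eq2−eq1 (x²,y² cancel):
  -177.932·x + 41.552·y = 6336.848597
  -172.784·x − 72.072·y = 5290.393300
det = -177.932·-72.072 − 41.552·-172.784 = 20003.435872
x = (6336.848597·-72.072 − 41.552·5290.393300) / 20003.435872 = -33.820978
y = (-177.932·5290.393300 − 6336.848597·-172.784) / 20003.435872 = 7.677470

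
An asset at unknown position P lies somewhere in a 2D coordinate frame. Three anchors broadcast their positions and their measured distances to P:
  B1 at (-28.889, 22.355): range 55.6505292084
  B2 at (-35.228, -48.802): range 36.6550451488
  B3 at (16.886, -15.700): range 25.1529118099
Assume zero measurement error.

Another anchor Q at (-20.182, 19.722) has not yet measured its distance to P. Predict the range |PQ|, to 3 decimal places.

50.003

eq1: (x + 28.889)² + (y − 22.355)² = 55.6505292084²
eq2: (x + 35.228)² + (y + 48.802)² = 36.6550451488²
eq3: (x − 16.886)² + (y + 15.700)² = 25.1529118099²
eq1−eq2, eq1−eq3 (x²,y² cancel):
  -12.678·x − 142.314·y = 4041.715908
  91.550·x − 76.110·y = 1661.619079
det = -12.678·-76.110 − -142.314·91.550 = 13993.769280
x = (4041.715908·-76.110 − -142.314·1661.619079) / 13993.769280 = -5.083930
y = (-12.678·1661.619079 − 4041.715908·91.550) / 13993.769280 = -27.947088
|P − Q| = √((-5.083930 − -20.182)² + (-27.947088 − 19.722)²) = 50.002936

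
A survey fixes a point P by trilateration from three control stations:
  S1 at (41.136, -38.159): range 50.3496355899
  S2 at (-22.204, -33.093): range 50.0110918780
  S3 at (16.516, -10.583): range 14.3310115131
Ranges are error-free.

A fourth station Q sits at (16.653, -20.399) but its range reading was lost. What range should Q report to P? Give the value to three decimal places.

eq1: (x − 41.136)² + (y + 38.159)² = 50.3496355899²
eq2: (x + 22.204)² + (y + 33.093)² = 50.0110918780²
eq3: (x − 16.516)² + (y + 10.583)² = 14.3310115131²
eq1−eq3, eq1−eq2 (x²,y² cancel):
  -49.240·x + 55.152·y = -433.793719
  -126.680·x + 10.132·y = -1526.139019
det = -49.240·10.132 − 55.152·-126.680 = 6487.755680
x = (-433.793719·10.132 − 55.152·-1526.139019) / 6487.755680 = 12.296151
y = (-49.240·-1526.139019 − -433.793719·-126.680) / 6487.755680 = 3.112648
|P − Q| = √((12.296151 − 16.653)² + (3.112648 − -20.399)²) = 23.911916

23.912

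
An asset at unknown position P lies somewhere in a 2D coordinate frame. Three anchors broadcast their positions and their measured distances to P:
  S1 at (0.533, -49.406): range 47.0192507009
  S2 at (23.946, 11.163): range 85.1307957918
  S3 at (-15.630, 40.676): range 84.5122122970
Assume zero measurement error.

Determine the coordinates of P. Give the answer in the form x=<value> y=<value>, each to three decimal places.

eq1: (x − 0.533)² + (y + 49.406)² = 47.0192507009²
eq2: (x − 23.946)² + (y − 11.163)² = 85.1307957918²
eq3: (x + 15.630)² + (y − 40.676)² = 84.5122122970²
eq2−eq3, eq2−eq1 (x²,y² cancel):
  -79.152·x + 59.026·y = 1305.748756
  -46.826·x − 121.138·y = 6779.655896
det = -79.152·-121.138 − 59.026·-46.826 = 12352.266452
x = (1305.748756·-121.138 − 59.026·6779.655896) / 12352.266452 = -45.202373
y = (-79.152·6779.655896 − 1305.748756·-46.826) / 12352.266452 = -38.493368

x=-45.202 y=-38.493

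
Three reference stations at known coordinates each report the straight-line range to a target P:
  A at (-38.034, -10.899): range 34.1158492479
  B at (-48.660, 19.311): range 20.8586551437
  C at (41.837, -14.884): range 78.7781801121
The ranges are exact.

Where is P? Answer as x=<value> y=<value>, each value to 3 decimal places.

eq1: (x + 38.034)² + (y + 10.899)² = 34.1158492479²
eq2: (x + 48.660)² + (y − 19.311)² = 20.8586551437²
eq3: (x − 41.837)² + (y + 14.884)² = 78.7781801121²
eq3−eq2, eq3−eq1 (x²,y² cancel):
  -180.994·x + 68.390·y = 6539.760463
  -159.742·x + 7.970·y = 4635.615824
det = -180.994·7.970 − 68.390·-159.742 = 9482.233200
x = (6539.760463·7.970 − 68.390·4635.615824) / 9482.233200 = -27.937288
y = (-180.994·4635.615824 − 6539.760463·-159.742) / 9482.233200 = 21.688537

x=-27.937 y=21.689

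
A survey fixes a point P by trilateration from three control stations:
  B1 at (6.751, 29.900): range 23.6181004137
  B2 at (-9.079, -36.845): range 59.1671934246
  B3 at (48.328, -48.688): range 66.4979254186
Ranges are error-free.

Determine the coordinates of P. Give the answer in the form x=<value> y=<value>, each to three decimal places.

x=23.070 y=12.826

eq1: (x − 6.751)² + (y − 29.900)² = 23.6181004137²
eq2: (x + 9.079)² + (y + 36.845)² = 59.1671934246²
eq3: (x − 48.328)² + (y + 48.688)² = 66.4979254186²
eq3−eq2, eq3−eq1 (x²,y² cancel):
  -114.814·x + 23.686·y = -2344.917355
  -83.154·x + 157.176·y = 97.628491
det = -114.814·157.176 − 23.686·-83.154 = -16076.419620
x = (-2344.917355·157.176 − 23.686·97.628491) / -16076.419620 = 23.069637
y = (-114.814·97.628491 − -2344.917355·-83.154) / -16076.419620 = 12.826138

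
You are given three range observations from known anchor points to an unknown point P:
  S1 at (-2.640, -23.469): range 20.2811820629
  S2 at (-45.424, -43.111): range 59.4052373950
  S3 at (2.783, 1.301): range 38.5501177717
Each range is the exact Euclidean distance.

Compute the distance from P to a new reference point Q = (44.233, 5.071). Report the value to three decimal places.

eq1: (x + 2.640)² + (y + 23.469)² = 20.2811820629²
eq2: (x + 45.424)² + (y + 43.111)² = 59.4052373950²
eq3: (x − 2.783)² + (y − 1.301)² = 38.5501177717²
eq2−eq3, eq2−eq1 (x²,y² cancel):
  96.414·x + 88.824·y = -1869.589757
  85.568·x + 39.284·y = -246.478652
det = 96.414·39.284 − 88.824·85.568 = -3812.964456
x = (-1869.589757·39.284 − 88.824·-246.478652) / -3812.964456 = 13.520122
y = (96.414·-246.478652 − -1869.589757·85.568) / -3812.964456 = -35.723665
|P − Q| = √((13.520122 − 44.233)² + (-35.723665 − 5.071)²) = 51.063544

51.064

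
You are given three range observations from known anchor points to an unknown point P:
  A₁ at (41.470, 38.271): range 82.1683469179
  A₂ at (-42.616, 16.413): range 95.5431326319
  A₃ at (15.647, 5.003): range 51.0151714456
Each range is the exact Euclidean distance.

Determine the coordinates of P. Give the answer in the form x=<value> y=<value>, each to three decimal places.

eq1: (x − 41.470)² + (y − 38.271)² = 82.1683469179²
eq2: (x + 42.616)² + (y − 16.413)² = 95.5431326319²
eq3: (x − 15.647)² + (y − 5.003)² = 51.0151714456²
eq1−eq3, eq1−eq2 (x²,y² cancel):
  -51.646·x − 66.536·y = 1234.517795
  -168.172·x − 43.716·y = -3475.773274
det = -51.646·-43.716 − -66.536·-168.172 = -8931.735656
x = (1234.517795·-43.716 − -66.536·-3475.773274) / -8931.735656 = 31.934692
y = (-51.646·-3475.773274 − 1234.517795·-168.172) / -8931.735656 = -43.342204

x=31.935 y=-43.342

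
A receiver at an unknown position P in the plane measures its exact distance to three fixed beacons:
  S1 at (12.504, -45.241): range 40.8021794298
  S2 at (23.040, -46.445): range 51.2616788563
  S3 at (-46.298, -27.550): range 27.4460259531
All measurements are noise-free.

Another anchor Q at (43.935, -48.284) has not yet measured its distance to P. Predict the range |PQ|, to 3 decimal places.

72.127

eq1: (x − 12.504)² + (y + 45.241)² = 40.8021794298²
eq2: (x − 23.040)² + (y + 46.445)² = 51.2616788563²
eq3: (x + 46.298)² + (y + 27.550)² = 27.4460259531²
eq2−eq3, eq2−eq1 (x²,y² cancel):
  -138.676·x + 37.790·y = 2089.003058
  -21.072·x + 2.408·y = 478.060345
det = -138.676·2.408 − 37.790·-21.072 = 462.379072
x = (2089.003058·2.408 − 37.790·478.060345) / 462.379072 = -28.192412
y = (-138.676·478.060345 − 2089.003058·-21.072) / 462.379072 = -48.176973
|P − Q| = √((-28.192412 − 43.935)² + (-48.176973 − -48.284)²) = 72.127491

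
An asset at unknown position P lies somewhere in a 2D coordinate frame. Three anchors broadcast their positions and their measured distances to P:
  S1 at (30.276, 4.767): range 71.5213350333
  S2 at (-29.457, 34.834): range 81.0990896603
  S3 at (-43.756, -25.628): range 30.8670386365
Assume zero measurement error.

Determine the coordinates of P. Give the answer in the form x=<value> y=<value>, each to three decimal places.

eq1: (x − 30.276)² + (y − 4.767)² = 71.5213350333²
eq2: (x + 29.457)² + (y − 34.834)² = 81.0990896603²
eq3: (x + 43.756)² + (y + 25.628)² = 30.8670386365²
eq2−eq3, eq2−eq1 (x²,y² cancel):
  -28.598·x − 120.924·y = 6114.547785
  119.466·x − 60.134·y = 319.999039
det = -28.598·-60.134 − -120.924·119.466 = 16166.018716
x = (6114.547785·-60.134 − -120.924·319.999039) / 16166.018716 = -20.351124
y = (-28.598·319.999039 − 6114.547785·119.466) / 16166.018716 = -45.752260

x=-20.351 y=-45.752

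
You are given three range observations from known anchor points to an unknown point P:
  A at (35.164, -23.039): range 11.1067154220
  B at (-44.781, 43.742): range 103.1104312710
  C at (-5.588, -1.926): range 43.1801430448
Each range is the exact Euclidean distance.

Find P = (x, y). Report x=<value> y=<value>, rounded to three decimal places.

x=26.860 y=-30.415

eq1: (x − 35.164)² + (y + 23.039)² = 11.1067154220²
eq2: (x + 44.781)² + (y − 43.742)² = 103.1104312710²
eq3: (x + 5.588)² + (y + 1.926)² = 43.1801430448²
eq2−eq1, eq2−eq3 (x²,y² cancel):
  159.890·x − 133.562·y = 8357.003801
  78.386·x − 91.336·y = 4883.470979
det = 159.890·-91.336 − -133.562·78.386 = -4134.322108
x = (8357.003801·-91.336 − -133.562·4883.470979) / -4134.322108 = 26.860304
y = (159.890·4883.470979 − 8357.003801·78.386) / -4134.322108 = -30.415162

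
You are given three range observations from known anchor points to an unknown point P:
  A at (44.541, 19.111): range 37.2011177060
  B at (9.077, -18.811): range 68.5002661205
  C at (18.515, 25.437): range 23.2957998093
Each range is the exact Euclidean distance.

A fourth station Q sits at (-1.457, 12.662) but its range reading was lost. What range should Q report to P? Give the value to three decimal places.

eq1: (x − 44.541)² + (y − 19.111)² = 37.2011177060²
eq2: (x − 9.077)² + (y + 18.811)² = 68.5002661205²
eq3: (x − 18.515)² + (y − 25.437)² = 23.2957998093²
eq2−eq1, eq2−eq3 (x²,y² cancel):
  70.928·x + 75.844·y = 5221.248652
  18.876·x + 88.496·y = 4703.192714
det = 70.928·88.496 − 75.844·18.876 = 4845.212944
x = (5221.248652·88.496 − 75.844·4703.192714) / 4845.212944 = 21.743249
y = (70.928·4703.192714 − 5221.248652·18.876) / 4845.212944 = 48.508036
|P − Q| = √((21.743249 − -1.457)² + (48.508036 − 12.662)²) = 42.698827

42.699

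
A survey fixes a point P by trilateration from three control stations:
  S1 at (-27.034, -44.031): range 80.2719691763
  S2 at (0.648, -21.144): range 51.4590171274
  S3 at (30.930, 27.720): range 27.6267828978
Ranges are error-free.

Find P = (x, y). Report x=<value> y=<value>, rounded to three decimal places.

x=3.418 y=30.240

eq1: (x + 27.034)² + (y + 44.031)² = 80.2719691763²
eq2: (x − 0.648)² + (y + 21.144)² = 51.4590171274²
eq3: (x − 30.930)² + (y − 27.720)² = 27.6267828978²
eq2−eq3, eq2−eq1 (x²,y² cancel):
  60.564·x + 97.728·y = 3162.365970
  -55.364·x − 45.774·y = -1573.481115
det = 60.564·-45.774 − 97.728·-55.364 = 2638.356456
x = (3162.365970·-45.774 − 97.728·-1573.481115) / 2638.356456 = 3.418425
y = (60.564·-1573.481115 − 3162.365970·-55.364) / 2638.356456 = 30.240387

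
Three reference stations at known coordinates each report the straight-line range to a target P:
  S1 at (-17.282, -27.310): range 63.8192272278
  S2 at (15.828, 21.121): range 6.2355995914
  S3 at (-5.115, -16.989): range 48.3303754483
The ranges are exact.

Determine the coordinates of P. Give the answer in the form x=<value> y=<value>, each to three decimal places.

eq1: (x + 17.282)² + (y + 27.310)² = 63.8192272278²
eq2: (x − 15.828)² + (y − 21.121)² = 6.2355995914²
eq3: (x + 5.115)² + (y + 16.989)² = 48.3303754483²
eq3−eq2, eq3−eq1 (x²,y² cancel):
  41.886·x + 76.220·y = 2678.775368
  -24.334·x − 20.642·y = -1007.354295
det = 41.886·-20.642 − 76.220·-24.334 = 990.126668
x = (2678.775368·-20.642 − 76.220·-1007.354295) / 990.126668 = 21.699510
y = (41.886·-1007.354295 − 2678.775368·-24.334) / 990.126668 = 23.220542

x=21.700 y=23.221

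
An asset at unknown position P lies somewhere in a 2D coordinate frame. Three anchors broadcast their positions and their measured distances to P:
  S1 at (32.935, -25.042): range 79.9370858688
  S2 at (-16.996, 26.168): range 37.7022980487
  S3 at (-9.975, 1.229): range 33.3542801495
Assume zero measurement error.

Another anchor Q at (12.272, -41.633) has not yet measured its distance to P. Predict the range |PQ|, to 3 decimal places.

68.884

eq1: (x − 32.935)² + (y + 25.042)² = 79.9370858688²
eq2: (x + 16.996)² + (y − 26.168)² = 37.7022980487²
eq3: (x + 9.975)² + (y − 1.229)² = 33.3542801495²
eq2−eq3, eq2−eq1 (x²,y² cancel):
  14.042·x − 49.878·y = -563.661900
  99.862·x − 102.420·y = -4230.286670
det = 14.042·-102.420 − -49.878·99.862 = 3542.735196
x = (-563.661900·-102.420 − -49.878·-4230.286670) / 3542.735196 = -43.262614
y = (14.042·-4230.286670 − -563.661900·99.862) / 3542.735196 = -0.878779
|P − Q| = √((-43.262614 − 12.272)² + (-0.878779 − -41.633)²) = 68.883960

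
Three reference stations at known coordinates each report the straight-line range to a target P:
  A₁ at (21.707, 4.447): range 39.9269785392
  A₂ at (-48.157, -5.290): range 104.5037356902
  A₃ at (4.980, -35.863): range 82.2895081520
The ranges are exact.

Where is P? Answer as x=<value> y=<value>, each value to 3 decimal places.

x=48.753 y=33.818

eq1: (x − 21.707)² + (y − 4.447)² = 39.9269785392²
eq2: (x + 48.157)² + (y + 5.290)² = 104.5037356902²
eq3: (x − 4.980)² + (y + 35.863)² = 82.2895081520²
eq1−eq3, eq1−eq2 (x²,y² cancel):
  -33.454·x − 80.620·y = -4357.414026
  -139.728·x − 19.474·y = -7470.756067
det = -33.454·-19.474 − -80.620·-139.728 = -10613.388164
x = (-4357.414026·-19.474 − -80.620·-7470.756067) / -10613.388164 = 48.753147
y = (-33.454·-7470.756067 − -4357.414026·-139.728) / -10613.388164 = 33.818237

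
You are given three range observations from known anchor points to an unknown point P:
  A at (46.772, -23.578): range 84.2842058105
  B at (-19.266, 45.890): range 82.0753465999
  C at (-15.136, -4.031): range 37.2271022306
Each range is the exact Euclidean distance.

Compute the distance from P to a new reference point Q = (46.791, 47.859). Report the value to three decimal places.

eq1: (x − 46.772)² + (y + 23.578)² = 84.2842058105²
eq2: (x + 19.266)² + (y − 45.890)² = 82.0753465999²
eq3: (x + 15.136)² + (y + 4.031)² = 37.2271022306²
eq1−eq2, eq1−eq3 (x²,y² cancel):
  -132.076·x + 138.936·y = 100.993618
  -123.816·x + 39.094·y = 3219.775598
det = -132.076·39.094 − 138.936·-123.816 = 12039.120632
x = (100.993618·39.094 − 138.936·3219.775598) / 12039.120632 = -36.829475
y = (-132.076·3219.775598 − 100.993618·-123.816) / 12039.120632 = -34.284103
|P − Q| = √((-36.829475 − 46.791)² + (-34.284103 − 47.859)²) = 117.217206

117.217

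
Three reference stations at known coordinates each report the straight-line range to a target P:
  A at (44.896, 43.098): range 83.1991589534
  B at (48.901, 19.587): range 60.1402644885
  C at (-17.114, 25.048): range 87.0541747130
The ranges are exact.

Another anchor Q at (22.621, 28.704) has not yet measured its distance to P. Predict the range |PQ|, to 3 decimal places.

eq1: (x − 44.896)² + (y − 43.098)² = 83.1991589534²
eq2: (x − 48.901)² + (y − 19.587)² = 60.1402644885²
eq3: (x + 17.114)² + (y − 25.048)² = 87.0541747130²
eq1−eq2, eq1−eq3 (x²,y² cancel):
  8.010·x − 47.022·y = 2207.118588
  -124.020·x − 36.100·y = -3609.126404
det = 8.010·-36.100 − -47.022·-124.020 = -6120.829440
x = (2207.118588·-36.100 − -47.022·-3609.126404) / -6120.829440 = 40.743714
y = (8.010·-3609.126404 − 2207.118588·-124.020) / -6120.829440 = -39.997479
|P − Q| = √((40.743714 − 22.621)² + (-39.997479 − 28.704)²) = 71.051572

71.052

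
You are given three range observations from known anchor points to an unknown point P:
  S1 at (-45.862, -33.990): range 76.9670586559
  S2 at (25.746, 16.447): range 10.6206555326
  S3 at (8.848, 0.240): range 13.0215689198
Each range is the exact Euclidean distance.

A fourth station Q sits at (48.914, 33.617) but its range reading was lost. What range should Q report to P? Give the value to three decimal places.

39.455

eq1: (x + 45.862)² + (y + 33.990)² = 76.9670586559²
eq2: (x − 25.746)² + (y − 16.447)² = 10.6206555326²
eq3: (x − 8.848)² + (y − 0.240)² = 13.0215689198²
eq2−eq3, eq2−eq1 (x²,y² cancel):
  -33.796·x − 32.414·y = -911.778554
  -143.216·x − 100.874·y = -3485.846975
det = -33.796·-100.874 − -32.414·-143.216 = -1233.065720
x = (-911.778554·-100.874 − -32.414·-3485.846975) / -1233.065720 = 17.043288
y = (-33.796·-3485.846975 − -911.778554·-143.216) / -1233.065720 = 10.359215
|P − Q| = √((17.043288 − 48.914)² + (10.359215 − 33.617)²) = 39.454618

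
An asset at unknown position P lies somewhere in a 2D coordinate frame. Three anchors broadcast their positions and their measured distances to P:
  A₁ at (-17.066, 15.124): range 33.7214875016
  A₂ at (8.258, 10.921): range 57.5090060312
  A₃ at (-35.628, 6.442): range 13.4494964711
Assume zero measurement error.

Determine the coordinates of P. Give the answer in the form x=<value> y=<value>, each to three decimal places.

x=-48.797 y=3.710

eq1: (x + 17.066)² + (y − 15.124)² = 33.7214875016²
eq2: (x − 8.258)² + (y − 10.921)² = 57.5090060312²
eq3: (x + 35.628)² + (y − 6.442)² = 13.4494964711²
eq2−eq3, eq2−eq1 (x²,y² cancel):
  -87.772·x − 8.958·y = 4249.787762
  -50.648·x + 8.406·y = 2502.667982
det = -87.772·8.406 − -8.958·-50.648 = -1191.516216
x = (4249.787762·8.406 − -8.958·2502.667982) / -1191.516216 = -48.797167
y = (-87.772·2502.667982 − 4249.787762·-50.648) / -1191.516216 = 3.710334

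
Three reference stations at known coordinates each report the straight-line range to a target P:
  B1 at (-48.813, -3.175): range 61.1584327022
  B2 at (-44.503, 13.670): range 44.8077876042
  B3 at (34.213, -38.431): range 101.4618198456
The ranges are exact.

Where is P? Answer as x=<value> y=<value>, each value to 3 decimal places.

x=-17.083 y=49.109

eq1: (x + 48.813)² + (y + 3.175)² = 61.1584327022²
eq2: (x + 44.503)² + (y − 13.670)² = 44.8077876042²
eq3: (x − 34.213)² + (y + 38.431)² = 101.4618198456²
eq2−eq1, eq2−eq3 (x²,y² cancel):
  -8.620·x − 33.690·y = -1507.212376
  157.432·x − 104.202·y = -7806.677835
det = -8.620·-104.202 − -33.690·157.432 = 6202.105320
x = (-1507.212376·-104.202 − -33.690·-7806.677835) / 6202.105320 = -17.083301
y = (-8.620·-7806.677835 − -1507.212376·157.432) / 6202.105320 = 49.108650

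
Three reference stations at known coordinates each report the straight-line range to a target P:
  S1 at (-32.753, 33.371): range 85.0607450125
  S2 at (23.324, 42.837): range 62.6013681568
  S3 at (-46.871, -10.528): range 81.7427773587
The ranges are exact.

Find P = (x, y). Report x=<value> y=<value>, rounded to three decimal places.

x=34.456 y=-18.767

eq1: (x + 32.753)² + (y − 33.371)² = 85.0607450125²
eq2: (x − 23.324)² + (y − 42.837)² = 62.6013681568²
eq3: (x + 46.871)² + (y + 10.528)² = 81.7427773587²
eq3−eq1, eq3−eq2 (x²,y² cancel):
  28.236·x + 87.798·y = -674.795467
  140.390·x + 106.730·y = 2834.238475
det = 28.236·106.730 − 87.798·140.390 = -9312.332940
x = (-674.795467·106.730 − 87.798·2834.238475) / -9312.332940 = 34.455532
y = (28.236·2834.238475 − -674.795467·140.390) / -9312.332940 = -18.766736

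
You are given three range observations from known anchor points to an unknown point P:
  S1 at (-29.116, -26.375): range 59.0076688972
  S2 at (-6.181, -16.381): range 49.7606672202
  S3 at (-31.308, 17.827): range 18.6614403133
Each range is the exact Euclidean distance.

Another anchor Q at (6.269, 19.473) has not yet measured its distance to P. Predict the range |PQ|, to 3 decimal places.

eq1: (x + 29.116)² + (y + 26.375)² = 59.0076688972²
eq2: (x + 6.181)² + (y + 16.381)² = 49.7606672202²
eq3: (x + 31.308)² + (y − 17.827)² = 18.6614403133²
eq2−eq1, eq2−eq3 (x²,y² cancel):
  -45.870·x − 19.988·y = 231.059173
  -50.254·x + 68.416·y = 3119.325519
det = -45.870·68.416 − -19.988·-50.254 = -4142.718872
x = (231.059173·68.416 − -19.988·3119.325519) / -4142.718872 = -18.866166
y = (-45.870·3119.325519 − 231.059173·-50.254) / -4142.718872 = 31.735635
|P − Q| = √((-18.866166 − 6.269)² + (31.735635 − 19.473)²) = 27.966923

27.967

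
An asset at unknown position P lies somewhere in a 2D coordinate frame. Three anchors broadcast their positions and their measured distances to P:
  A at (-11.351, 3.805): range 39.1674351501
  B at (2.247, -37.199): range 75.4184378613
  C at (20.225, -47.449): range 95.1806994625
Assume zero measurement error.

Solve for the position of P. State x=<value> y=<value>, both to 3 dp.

x=-47.081 y=19.851

eq1: (x + 11.351)² + (y − 3.805)² = 39.1674351501²
eq2: (x − 2.247)² + (y + 37.199)² = 75.4184378613²
eq3: (x − 20.225)² + (y + 47.449)² = 95.1806994625²
eq1−eq2, eq1−eq3 (x²,y² cancel):
  27.196·x − 82.008·y = -2908.361409
  63.152·x − 102.508·y = -5008.142574
det = 27.196·-102.508 − -82.008·63.152 = 2391.161648
x = (-2908.361409·-102.508 − -82.008·-5008.142574) / 2391.161648 = -47.080650
y = (27.196·-5008.142574 − -2908.361409·63.152) / 2391.161648 = 19.851186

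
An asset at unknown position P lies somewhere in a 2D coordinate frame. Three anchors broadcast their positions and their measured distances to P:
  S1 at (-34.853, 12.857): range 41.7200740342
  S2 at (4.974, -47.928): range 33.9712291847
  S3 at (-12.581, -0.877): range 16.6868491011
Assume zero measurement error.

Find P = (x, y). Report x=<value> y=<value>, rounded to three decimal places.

x=-3.925 y=-15.143

eq1: (x + 34.853)² + (y − 12.857)² = 41.7200740342²
eq2: (x − 4.974)² + (y + 47.928)² = 33.9712291847²
eq3: (x + 12.581)² + (y + 0.877)² = 16.6868491011²
eq1−eq2, eq1−eq3 (x²,y² cancel):
  79.654·x − 121.570·y = 1528.319967
  44.544·x − 27.468·y = 241.130276
det = 79.654·-27.468 − -121.570·44.544 = 3227.278008
x = (1528.319967·-27.468 − -121.570·241.130276) / 3227.278008 = -3.924572
y = (79.654·241.130276 − 1528.319967·44.544) / 3227.278008 = -15.142945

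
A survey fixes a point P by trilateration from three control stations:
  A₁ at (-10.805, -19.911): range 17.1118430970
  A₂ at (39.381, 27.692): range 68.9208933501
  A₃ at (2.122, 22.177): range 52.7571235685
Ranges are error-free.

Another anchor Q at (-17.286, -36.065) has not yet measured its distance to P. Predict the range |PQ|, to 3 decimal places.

20.605

eq1: (x + 10.805)² + (y + 19.911)² = 17.1118430970²
eq2: (x − 39.381)² + (y − 27.692)² = 68.9208933501²
eq3: (x − 2.122)² + (y − 22.177)² = 52.7571235685²
eq1−eq2, eq1−eq3 (x²,y² cancel):
  100.372·x + 95.206·y = -2652.760287
  25.854·x + 84.176·y = -2507.372646
det = 100.372·84.176 − 95.206·25.854 = 5987.457548
x = (-2652.760287·84.176 − 95.206·-2507.372646) / 5987.457548 = 2.575078
y = (100.372·-2507.372646 − -2652.760287·25.854) / 5987.457548 = -30.578178
|P − Q| = √((2.575078 − -17.286)² + (-30.578178 − -36.065)²) = 20.605039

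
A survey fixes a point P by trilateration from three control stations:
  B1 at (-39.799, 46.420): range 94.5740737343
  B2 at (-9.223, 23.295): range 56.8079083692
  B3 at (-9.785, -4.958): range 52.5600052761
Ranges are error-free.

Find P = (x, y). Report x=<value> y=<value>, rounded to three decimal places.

eq1: (x + 39.799)² + (y − 46.420)² = 94.5740737343²
eq2: (x + 9.223)² + (y − 23.295)² = 56.8079083692²
eq3: (x + 9.785)² + (y + 4.958)² = 52.5600052761²
eq1−eq2, eq1−eq3 (x²,y² cancel):
  61.152·x − 46.250·y = 2606.060922
  60.028·x − 102.756·y = 2563.252456
det = 61.152·-102.756 − -46.250·60.028 = -3507.439912
x = (2606.060922·-102.756 − -46.250·2563.252456) / -3507.439912 = 42.548974
y = (61.152·2563.252456 − 2606.060922·60.028) / -3507.439912 = -0.088780

x=42.549 y=-0.089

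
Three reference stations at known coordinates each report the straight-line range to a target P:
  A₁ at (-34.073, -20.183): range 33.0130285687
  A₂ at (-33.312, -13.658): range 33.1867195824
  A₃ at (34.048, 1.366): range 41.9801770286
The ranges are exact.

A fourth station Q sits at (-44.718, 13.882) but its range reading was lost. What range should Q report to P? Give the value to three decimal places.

eq1: (x + 34.073)² + (y + 20.183)² = 33.0130285687²
eq2: (x + 33.312)² + (y + 13.658)² = 33.1867195824²
eq3: (x − 34.048)² + (y − 1.366)² = 41.9801770286²
eq2−eq3, eq2−eq1 (x²,y² cancel):
  134.720·x + 30.048·y = -796.074955
  -1.522·x − 13.050·y = 283.590811
det = 134.720·-13.050 − 30.048·-1.522 = -1712.362944
x = (-796.074955·-13.050 − 30.048·283.590811) / -1712.362944 = -1.090564
y = (134.720·283.590811 − -796.074955·-1.522) / -1712.362944 = -21.603906
|P − Q| = √((-1.090564 − -44.718)² + (-21.603906 − 13.882)²) = 56.237022

56.237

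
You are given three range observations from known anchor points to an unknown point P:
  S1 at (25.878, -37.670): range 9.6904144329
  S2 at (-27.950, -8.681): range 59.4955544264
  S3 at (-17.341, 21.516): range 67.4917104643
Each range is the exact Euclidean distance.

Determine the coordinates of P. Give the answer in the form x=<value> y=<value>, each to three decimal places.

x=28.229 y=-28.269

eq1: (x − 25.878)² + (y + 37.670)² = 9.6904144329²
eq2: (x + 27.950)² + (y + 8.681)² = 59.4955544264²
eq3: (x + 17.341)² + (y − 21.516)² = 67.4917104643²
eq1−eq3, eq1−eq2 (x²,y² cancel):
  -86.438·x + 118.372·y = -5786.278097
  -107.656·x + 57.978·y = -4677.954388
det = -86.438·57.978 − 118.372·-107.656 = 7731.953668
x = (-5786.278097·57.978 − 118.372·-4677.954388) / 7731.953668 = 28.228569
y = (-86.438·-4677.954388 − -5786.278097·-107.656) / 7731.953668 = -28.268992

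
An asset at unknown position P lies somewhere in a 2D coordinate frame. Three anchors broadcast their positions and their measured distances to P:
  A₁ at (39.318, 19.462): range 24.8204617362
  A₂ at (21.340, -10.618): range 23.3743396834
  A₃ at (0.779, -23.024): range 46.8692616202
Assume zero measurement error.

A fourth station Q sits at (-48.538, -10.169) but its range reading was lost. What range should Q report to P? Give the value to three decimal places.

eq1: (x − 39.318)² + (y − 19.462)² = 24.8204617362²
eq2: (x − 21.340)² + (y + 10.618)² = 23.3743396834²
eq3: (x − 0.779)² + (y + 23.024)² = 46.8692616202²
eq3−eq2, eq3−eq1 (x²,y² cancel):
  41.122·x + 24.812·y = 1687.794036
  77.078·x + 84.972·y = 2974.635515
det = 41.122·84.972 − 24.812·77.078 = 1581.759248
x = (1687.794036·84.972 − 24.812·2974.635515) / 1581.759248 = 44.007063
y = (41.122·2974.635515 − 1687.794036·77.078) / 1581.759248 = -4.911510
|P − Q| = √((44.007063 − -48.538)² + (-4.911510 − -10.169)²) = 92.694282

92.694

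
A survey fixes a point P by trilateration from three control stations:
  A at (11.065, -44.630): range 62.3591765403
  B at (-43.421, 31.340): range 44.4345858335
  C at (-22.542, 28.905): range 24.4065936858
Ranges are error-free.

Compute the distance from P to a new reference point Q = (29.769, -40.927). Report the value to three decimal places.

eq1: (x − 11.065)² + (y + 44.630)² = 62.3591765403²
eq2: (x + 43.421)² + (y − 31.340)² = 44.4345858335²
eq3: (x + 22.542)² + (y − 28.905)² = 24.4065936858²
eq2−eq1, eq2−eq3 (x²,y² cancel):
  108.972·x − 151.940·y = -2667.542197
  41.758·x − 4.870·y = -145.187449
det = 108.972·-4.870 − -151.940·41.758 = 5814.016880
x = (-2667.542197·-4.870 − -151.940·-145.187449) / 5814.016880 = -1.559825
y = (108.972·-145.187449 − -2667.542197·41.758) / 5814.016880 = 16.437837
|P − Q| = √((-1.559825 − 29.769)² + (16.437837 − -40.927)²) = 65.362220

65.362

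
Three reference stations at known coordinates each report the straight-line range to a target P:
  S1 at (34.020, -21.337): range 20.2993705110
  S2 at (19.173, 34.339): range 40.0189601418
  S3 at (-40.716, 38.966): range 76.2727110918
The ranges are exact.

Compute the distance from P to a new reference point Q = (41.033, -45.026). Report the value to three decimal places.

44.124

eq1: (x − 34.020)² + (y + 21.337)² = 20.2993705110²
eq2: (x − 19.173)² + (y − 34.339)² = 40.0189601418²
eq3: (x + 40.716)² + (y − 38.966)² = 76.2727110918²
eq2−eq1, eq2−eq3 (x²,y² cancel):
  29.694·x − 111.352·y = 1255.309847
  -119.778·x + 9.254·y = -2586.638324
det = 29.694·9.254 − -111.352·-119.778 = -13062.731580
x = (1255.309847·9.254 − -111.352·-2586.638324) / -13062.731580 = 21.160254
y = (29.694·-2586.638324 − 1255.309847·-119.778) / -13062.731580 = -5.630588
|P − Q| = √((21.160254 − 41.033)² + (-5.630588 − -45.026)²) = 44.123967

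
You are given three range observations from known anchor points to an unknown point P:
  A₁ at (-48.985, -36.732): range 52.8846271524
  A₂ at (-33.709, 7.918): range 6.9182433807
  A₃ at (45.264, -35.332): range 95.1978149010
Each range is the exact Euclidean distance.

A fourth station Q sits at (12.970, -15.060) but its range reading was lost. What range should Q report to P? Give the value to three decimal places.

57.071

eq1: (x + 48.985)² + (y + 36.732)² = 52.8846271524²
eq2: (x + 33.709)² + (y − 7.918)² = 6.9182433807²
eq3: (x − 45.264)² + (y + 35.332)² = 95.1978149010²
eq1−eq2, eq1−eq3 (x²,y² cancel):
  30.552·x + 89.300·y = 199.143054
  188.498·x + 2.800·y = -6717.430302
det = 30.552·2.800 − 89.300·188.498 = -16747.325800
x = (199.143054·2.800 − 89.300·-6717.430302) / -16747.325800 = -35.851940
y = (30.552·-6717.430302 − 199.143054·188.498) / -16747.325800 = 14.495986
|P − Q| = √((-35.851940 − 12.970)² + (14.495986 − -15.060)²) = 57.071343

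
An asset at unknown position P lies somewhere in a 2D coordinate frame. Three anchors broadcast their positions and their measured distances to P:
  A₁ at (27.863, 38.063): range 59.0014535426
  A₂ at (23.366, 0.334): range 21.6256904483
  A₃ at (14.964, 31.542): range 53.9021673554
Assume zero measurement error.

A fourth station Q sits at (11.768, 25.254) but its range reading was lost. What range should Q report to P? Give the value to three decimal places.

eq1: (x − 27.863)² + (y − 38.063)² = 59.0014535426²
eq2: (x − 23.366)² + (y − 0.334)² = 21.6256904483²
eq3: (x − 14.964)² + (y − 31.542)² = 53.9021673554²
eq2−eq1, eq2−eq3 (x²,y² cancel):
  8.994·x + 75.458·y = -1334.443807
  -16.804·x + 62.416·y = -1765.035610
det = 8.994·62.416 − 75.458·-16.804 = 1829.365736
x = (-1334.443807·62.416 − 75.458·-1765.035610) / 1829.365736 = 27.274706
y = (8.994·-1765.035610 − -1334.443807·-16.804) / 1829.365736 = -20.935521
|P − Q| = √((27.274706 − 11.768)² + (-20.935521 − 25.254)²) = 48.722990

48.723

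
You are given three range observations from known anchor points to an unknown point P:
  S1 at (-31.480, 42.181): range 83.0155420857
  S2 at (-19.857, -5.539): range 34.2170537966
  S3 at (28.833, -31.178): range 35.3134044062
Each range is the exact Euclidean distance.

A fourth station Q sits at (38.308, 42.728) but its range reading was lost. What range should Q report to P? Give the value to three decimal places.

91.081

eq1: (x + 31.480)² + (y − 42.181)² = 83.0155420857²
eq2: (x + 19.857)² + (y + 5.539)² = 34.2170537966²
eq3: (x − 28.833)² + (y + 31.178)² = 35.3134044062²
eq3−eq2, eq3−eq1 (x²,y² cancel):
  -97.380·x + 51.278·y = -1302.198843
  -120.626·x + 146.718·y = -4677.726109
det = -97.380·146.718 − 51.278·-120.626 = -8101.938812
x = (-1302.198843·146.718 − 51.278·-4677.726109) / -8101.938812 = -6.024290
y = (-97.380·-4677.726109 − -1302.198843·-120.626) / -8101.938812 = -36.835372
|P − Q| = √((-6.024290 − 38.308)² + (-36.835372 − 42.728)²) = 91.080635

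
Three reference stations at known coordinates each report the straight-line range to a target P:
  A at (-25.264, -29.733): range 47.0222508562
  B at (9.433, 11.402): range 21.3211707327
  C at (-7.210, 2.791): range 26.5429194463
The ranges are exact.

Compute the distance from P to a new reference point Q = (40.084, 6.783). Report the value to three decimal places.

eq1: (x + 25.264)² + (y + 29.733)² = 47.0222508562²
eq2: (x − 9.433)² + (y − 11.402)² = 21.3211707327²
eq3: (x + 7.210)² + (y − 2.791)² = 26.5429194463²
eq3−eq2, eq3−eq1 (x²,y² cancel):
  33.286·x + 17.222·y = 409.147563
  -36.108·x − 65.048·y = -44.018299
det = 33.286·-65.048 − 17.222·-36.108 = -1543.335752
x = (409.147563·-65.048 − 17.222·-44.018299) / -1543.335752 = 16.753417
y = (33.286·-44.018299 − 409.147563·-36.108) / -1543.335752 = -8.623080
|P − Q| = √((16.753417 − 40.084)² + (-8.623080 − 6.783)²) = 27.958244

27.958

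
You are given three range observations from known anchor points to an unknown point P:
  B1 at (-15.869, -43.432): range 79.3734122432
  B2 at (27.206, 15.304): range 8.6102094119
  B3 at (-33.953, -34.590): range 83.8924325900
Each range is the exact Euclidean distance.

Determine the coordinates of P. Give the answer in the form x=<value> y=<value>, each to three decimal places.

eq1: (x + 15.869)² + (y + 43.432)² = 79.3734122432²
eq2: (x − 27.206)² + (y − 15.304)² = 8.6102094119²
eq3: (x + 33.953)² + (y + 34.590)² = 83.8924325900²
eq3−eq1, eq3−eq2 (x²,y² cancel):
  36.168·x − 17.684·y = 526.691151
  122.318·x + 99.788·y = 5588.909083
det = 36.168·99.788 − -17.684·122.318 = 5772.203896
x = (526.691151·99.788 − -17.684·5588.909083) / 5772.203896 = 26.227716
y = (36.168·5588.909083 − 526.691151·122.318) / 5772.203896 = 23.858453

x=26.228 y=23.858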